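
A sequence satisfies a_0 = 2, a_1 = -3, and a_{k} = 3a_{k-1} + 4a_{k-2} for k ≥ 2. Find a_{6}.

The ordinary generating function has denominator 1 - 3y - 4y^2.
Iterating the recurrence: a_0,…,a_{6} = 2, -3, -1, -15, -49, -207, -817.

-817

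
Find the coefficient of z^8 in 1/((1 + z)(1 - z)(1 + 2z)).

341

Partial fractions give a closed form: a_n = (-1/2)·(-1)^n + (1/6)·1^n + (4/3)·(-2)^n.
At n = 8: a_8 = 341.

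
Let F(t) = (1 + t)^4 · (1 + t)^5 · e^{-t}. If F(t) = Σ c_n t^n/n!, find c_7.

-14050

The EGF product rule gives c_7 = Σ_{k_1+k_2+k_3=7} C(7; k_1,k_2,k_3) · ∏ g_i(k_i), where (1+t)^4 gives the falling factorial (4)_k; (1+t)^5 gives the falling factorial (5)_k; e^{-t} gives (-1)^k.
g_1(k) for k = 0…7: 1, 4, 12, 24, 24, 0, 0, 0.
g_2(k) for k = 0…7: 1, 5, 20, 60, 120, 120, 0, 0.
g_3(k) for k = 0…7: 1, -1, 1, -1, 1, -1, 1, -1.
First combine the last two factors: h(k) = Σ_j C(k,j)·g_2(j)·g_3(k−j) for k = 0…7: 1, 4, 11, 14, -19, -56, 151, 34.
c_7 = Σ_k C(7,k)·g_1(k)·h(7−k) = 1·1·34 + 7·4·151 + 21·12·(-56) + 35·24·(-19) + 35·24·14 = 34 + 4228 − 14112 − 15960 + 11760 = -14050.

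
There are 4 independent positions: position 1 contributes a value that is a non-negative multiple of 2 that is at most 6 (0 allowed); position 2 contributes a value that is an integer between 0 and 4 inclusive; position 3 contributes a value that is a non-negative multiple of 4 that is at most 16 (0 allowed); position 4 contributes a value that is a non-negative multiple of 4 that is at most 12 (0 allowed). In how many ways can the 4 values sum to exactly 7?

6

The generating function for the choices is (1 + t² + t⁴ + t⁶)·(1 + t + t² + t³ + t⁴)·(1 + t⁴ + t⁸ + t¹² + t¹⁶)·(1 + t⁴ + t⁸ + t¹²); the count is [t⁷].
(1 + t² + t⁴ + t⁶) has coefficients 1,0,1,0,1,0,1 for degrees 0…6.
(1 + t + t² + t³ + t⁴) has coefficients 1,1,1,1,1,0,0,0 for degrees 0…7.
Multiplying by (1 + t⁴ + t⁸ + t¹² + t¹⁶) gives running coefficients 1,1,1,1,2,1,1,1 for degrees 0…7.
Finally multiplying by (1 + t⁴ + t⁸ + t¹²), the product of all factors after the first has coefficients 1,1,1,1,3,2,2,2 for degrees 0…7.
[t⁷] = 1·2 + 1·2 + 1·1 + 1·1 = 6.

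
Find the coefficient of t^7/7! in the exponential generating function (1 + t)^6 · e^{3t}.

1017495

The EGF product rule gives c_7 = Σ_{k_1+k_2=7} C(7; k_1,k_2) · ∏ g_i(k_i), where (1+t)^6 gives the falling factorial (6)_k; e^{3t} gives (3)^k.
g_1(k) for k = 0…7: 1, 6, 30, 120, 360, 720, 720, 0.
g_2(k) for k = 0…7: 1, 3, 9, 27, 81, 243, 729, 2187.
c_7 = Σ_k C(7,k)·g_1(k)·g_2(7−k) = 1·1·2187 + 7·6·729 + 21·30·243 + 35·120·81 + 35·360·27 + 21·720·9 + 7·720·3 = 2187 + 30618 + 153090 + 340200 + 340200 + 136080 + 15120 = 1017495.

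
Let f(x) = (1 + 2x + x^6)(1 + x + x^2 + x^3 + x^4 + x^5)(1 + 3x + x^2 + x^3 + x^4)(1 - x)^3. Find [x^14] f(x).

4

(1 + 2x + x^6) has coefficients 1,2,0,0,0,0,1 for degrees 0…6.
(1 + x + x^2 + x^3 + x^4 + x^5) has coefficients 1,1,1,1,1,1,0,0,0,0,0,0,0,0,0 for degrees 0…14.
Multiplying by (1 + 3x + x^2 + x^3 + x^4) gives running coefficients 1,4,5,6,7,7,6,3,2,1,0,0,0,0,0 for degrees 0…14.
Finally multiplying by (1 - x)^3, the product of all factors after the first has coefficients 1,1,-4,2,0,-1,0,-1,4,-2,0,1,-1,0,0 for degrees 0…14.
[x^14] = 1·0 + 2·0 + 1·4 = 4.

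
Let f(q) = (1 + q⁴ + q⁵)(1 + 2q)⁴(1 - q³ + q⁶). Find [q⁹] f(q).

(1 + q⁴ + q⁵) has coefficients 1,0,0,0,1,1 for degrees 0…5.
(1 + 2q)⁴ has coefficients 1,8,24,32,16,0,0,0,0,0 for degrees 0…9.
Finally multiplying by (1 - q³ + q⁶), the product of all factors after the first has coefficients 1,8,24,31,8,-24,-31,-8,24,32 for degrees 0…9.
[q⁹] = 1·32 + 1·(-24) + 1·8 = 16.

16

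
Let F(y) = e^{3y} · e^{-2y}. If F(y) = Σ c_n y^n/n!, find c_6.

The EGF product rule gives c_6 = Σ_{k_1+k_2=6} C(6; k_1,k_2) · ∏ g_i(k_i), where e^{3y} gives (3)^k; e^{-2y} gives (-2)^k.
g_1(k) for k = 0…6: 1, 3, 9, 27, 81, 243, 729.
g_2(k) for k = 0…6: 1, -2, 4, -8, 16, -32, 64.
c_6 = Σ_k C(6,k)·g_1(k)·g_2(6−k) = 1·1·64 + 6·3·(-32) + 15·9·16 + 20·27·(-8) + 15·81·4 + 6·243·(-2) + 1·729·1 = 64 − 576 + 2160 − 4320 + 4860 − 2916 + 729 = 1.

1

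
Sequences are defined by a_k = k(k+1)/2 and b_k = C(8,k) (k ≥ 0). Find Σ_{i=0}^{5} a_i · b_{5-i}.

This is [x^5] in the product of the two ordinary generating functions.
Σ = 0·56 + 1·70 + 3·56 + 6·28 + 10·8 + 15·1 = 501.

501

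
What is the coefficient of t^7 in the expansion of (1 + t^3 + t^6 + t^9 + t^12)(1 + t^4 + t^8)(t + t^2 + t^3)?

2

(1 + t^3 + t^6 + t^9 + t^12) has coefficients 1,0,0,1,0,0,1,0 for degrees 0…7.
(1 + t^4 + t^8) has coefficients 1,0,0,0,1,0,0,0 for degrees 0…7.
Finally multiplying by (t + t^2 + t^3), the product of all factors after the first has coefficients 0,1,1,1,0,1,1,1 for degrees 0…7.
[t^7] = 1·1 + 1·0 + 1·1 = 2.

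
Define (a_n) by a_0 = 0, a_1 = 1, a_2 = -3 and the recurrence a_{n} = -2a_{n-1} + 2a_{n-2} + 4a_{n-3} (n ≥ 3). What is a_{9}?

The ordinary generating function has denominator 1 + 2t - 2t^2 - 4t^3.
Iterating the recurrence: a_0,…,a_{9} = 0, 1, -3, 8, -18, 40, -84, 176, -360, 736.

736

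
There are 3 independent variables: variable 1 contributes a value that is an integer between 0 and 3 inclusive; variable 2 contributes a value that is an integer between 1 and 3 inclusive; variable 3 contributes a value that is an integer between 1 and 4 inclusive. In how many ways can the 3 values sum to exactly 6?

The generating function for the choices is (1 + x + x² + x³)·(x + x² + x³)·(x + x² + x³ + x⁴); the count is [x⁶].
(1 + x + x² + x³) has coefficients 1,1,1,1 for degrees 0…3.
(x + x² + x³) has coefficients 0,1,1,1,0,0,0 for degrees 0…6.
Finally multiplying by (x + x² + x³ + x⁴), the product of all factors after the first has coefficients 0,0,1,2,3,3,2 for degrees 0…6.
[x⁶] = 1·2 + 1·3 + 1·3 + 1·2 = 10.

10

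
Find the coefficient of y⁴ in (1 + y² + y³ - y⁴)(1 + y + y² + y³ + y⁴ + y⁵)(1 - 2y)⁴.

(1 + y² + y³ - y⁴) has coefficients 1,0,1,1,-1 for degrees 0…4.
(1 + y + y² + y³ + y⁴ + y⁵) has coefficients 1,1,1,1,1 for degrees 0…4.
Finally multiplying by (1 - 2y)⁴, the product of all factors after the first has coefficients 1,-7,17,-15,1 for degrees 0…4.
[y⁴] = 1·1 + 1·17 + 1·(-7) − 1·1 = 10.

10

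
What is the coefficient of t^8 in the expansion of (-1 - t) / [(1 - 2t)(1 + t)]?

Partial fractions give a closed form: a_n = (-1)·2^n.
At n = 8: a_8 = -256.

-256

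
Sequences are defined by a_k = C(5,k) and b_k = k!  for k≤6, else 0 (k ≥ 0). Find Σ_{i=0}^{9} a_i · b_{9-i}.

7824

This is [x^9] in the product of the two ordinary generating functions.
Σ = 1·0 + 5·0 + 10·0 + 10·720 + 5·120 + 1·24 + 0·6 + 0·2 + 0·1 + 0·1 = 7824.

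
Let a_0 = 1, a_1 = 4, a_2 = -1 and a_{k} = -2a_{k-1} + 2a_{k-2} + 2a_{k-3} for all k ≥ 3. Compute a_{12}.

-31024

The ordinary generating function has denominator 1 + 2t - 2t^2 - 2t^3.
Iterating the recurrence: a_0,…,a_{12} = 1, 4, -1, 12, -18, 58, -128, 336, -812, 2040, -5032, 12520, -31024.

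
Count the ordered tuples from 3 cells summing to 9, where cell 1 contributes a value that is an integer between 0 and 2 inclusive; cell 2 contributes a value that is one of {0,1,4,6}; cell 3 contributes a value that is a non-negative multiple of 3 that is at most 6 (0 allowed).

3

The generating function for the choices is (1 + x + x²)·(1 + x + x⁴ + x⁶)·(1 + x³ + x⁶); the count is [x⁹].
(1 + x + x²) has coefficients 1,1,1 for degrees 0…2.
(1 + x + x⁴ + x⁶) has coefficients 1,1,0,0,1,0,1,0,0,0 for degrees 0…9.
Finally multiplying by (1 + x³ + x⁶), the product of all factors after the first has coefficients 1,1,0,1,2,0,2,2,0,1 for degrees 0…9.
[x⁹] = 1·1 + 1·0 + 1·2 = 3.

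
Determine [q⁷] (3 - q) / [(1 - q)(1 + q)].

The denominator gives the recurrence a_n = a_(n−2) for n ≥ 2; the numerator fixes a_0 = 3, a_1 = -1.
Iterating: 3, -1, 3, -1, 3, -1, 3, -1, so a_7 = -1.

-1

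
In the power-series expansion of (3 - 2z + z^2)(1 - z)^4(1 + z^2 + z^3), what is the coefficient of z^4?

30

(3 - 2z + z^2) has coefficients 3,-2,1 for degrees 0…2.
(1 - z)^4 has coefficients 1,-4,6,-4,1 for degrees 0…4.
Finally multiplying by (1 + z^2 + z^3), the product of all factors after the first has coefficients 1,-4,7,-7,3 for degrees 0…4.
[z^4] = 3·3 − 2·(-7) + 1·7 = 30.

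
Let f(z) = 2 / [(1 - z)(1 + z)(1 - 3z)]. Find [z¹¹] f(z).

Partial fractions give a closed form: a_n = (-1/2)·1^n + (1/4)·(-1)^n + (9/4)·3^n.
At n = 11: a_11 = 398580.

398580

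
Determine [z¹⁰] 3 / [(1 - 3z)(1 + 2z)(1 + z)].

82173

Partial fractions give a closed form: a_n = (27/20)·3^n + (12/5)·(-2)^n + (-3/4)·(-1)^n.
At n = 10: a_10 = 82173.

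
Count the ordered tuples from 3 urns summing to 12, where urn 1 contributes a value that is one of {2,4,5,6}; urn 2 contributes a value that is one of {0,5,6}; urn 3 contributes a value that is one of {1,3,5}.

The generating function for the choices is (z^2 + z^4 + z^5 + z^6)·(1 + z^5 + z^6)·(z + z^3 + z^5); the count is [z^12].
(z^2 + z^4 + z^5 + z^6) has coefficients 0,0,1,0,1,1,1 for degrees 0…6.
(1 + z^5 + z^6) has coefficients 1,0,0,0,0,1,1,0,0,0,0,0,0 for degrees 0…12.
Finally multiplying by (z + z^3 + z^5), the product of all factors after the first has coefficients 0,1,0,1,0,1,1,1,1,1,1,1,0 for degrees 0…12.
[z^12] = 1·1 + 1·1 + 1·1 + 1·1 = 4.

4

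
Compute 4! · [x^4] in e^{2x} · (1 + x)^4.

The EGF product rule gives c_4 = Σ_{k_1+k_2=4} C(4; k_1,k_2) · ∏ g_i(k_i), where e^{2x} gives (2)^k; (1+x)^4 gives the falling factorial (4)_k.
g_1(k) for k = 0…4: 1, 2, 4, 8, 16.
g_2(k) for k = 0…4: 1, 4, 12, 24, 24.
c_4 = Σ_k C(4,k)·g_1(k)·g_2(4−k) = 1·1·24 + 4·2·24 + 6·4·12 + 4·8·4 + 1·16·1 = 24 + 192 + 288 + 128 + 16 = 648.

648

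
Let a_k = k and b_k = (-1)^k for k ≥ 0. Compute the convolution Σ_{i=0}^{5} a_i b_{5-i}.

This is [x^5] in the product of the two ordinary generating functions.
Σ = 0·(-1) + 1·1 + 2·(-1) + 3·1 + 4·(-1) + 5·1 = 3.

3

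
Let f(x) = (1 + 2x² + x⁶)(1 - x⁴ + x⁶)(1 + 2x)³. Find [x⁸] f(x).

2

(1 + 2x² + x⁶) has coefficients 1,0,2,0,0,0,1 for degrees 0…6.
(1 - x⁴ + x⁶) has coefficients 1,0,0,0,-1,0,1,0,0 for degrees 0…8.
Finally multiplying by (1 + 2x)³, the product of all factors after the first has coefficients 1,6,12,8,-1,-6,-11,-2,12 for degrees 0…8.
[x⁸] = 1·12 + 2·(-11) + 1·12 = 2.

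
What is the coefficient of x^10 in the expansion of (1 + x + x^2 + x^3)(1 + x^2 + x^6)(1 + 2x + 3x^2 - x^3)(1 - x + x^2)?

4

(1 + x + x^2 + x^3) has coefficients 1,1,1,1 for degrees 0…3.
(1 + x^2 + x^6) has coefficients 1,0,1,0,0,0,1,0,0,0,0 for degrees 0…10.
Multiplying by (1 + 2x + 3x^2 - x^3) gives running coefficients 1,2,4,1,3,-1,1,2,3,-1,0 for degrees 0…10.
Finally multiplying by (1 - x + x^2), the product of all factors after the first has coefficients 1,1,3,-1,6,-3,5,0,2,-2,4 for degrees 0…10.
[x^10] = 1·4 + 1·(-2) + 1·2 + 1·0 = 4.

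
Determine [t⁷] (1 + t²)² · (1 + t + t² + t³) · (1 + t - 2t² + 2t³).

2

(1 + t²)² has coefficients 1,0,2,0,1 for degrees 0…4.
(1 + t + t² + t³) has coefficients 1,1,1,1,0,0,0,0 for degrees 0…7.
Finally multiplying by (1 + t - 2t² + 2t³), the product of all factors after the first has coefficients 1,2,0,2,1,0,2,0 for degrees 0…7.
[t⁷] = 1·0 + 2·0 + 1·2 = 2.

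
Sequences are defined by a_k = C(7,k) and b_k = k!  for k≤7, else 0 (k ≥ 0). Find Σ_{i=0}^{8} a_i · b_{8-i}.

55581

The convolution is the t^8 coefficient of A(t)B(t).
Σ = 1·0 + 7·5040 + 21·720 + 35·120 + 35·24 + 21·6 + 7·2 + 1·1 + 0·1 = 55581.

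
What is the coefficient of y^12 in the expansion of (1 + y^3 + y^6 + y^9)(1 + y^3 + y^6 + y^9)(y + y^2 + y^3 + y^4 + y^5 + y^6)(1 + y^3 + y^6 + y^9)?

(1 + y^3 + y^6 + y^9) has coefficients 1,0,0,1,0,0,1,0,0,1 for degrees 0…9.
(1 + y^3 + y^6 + y^9) has coefficients 1,0,0,1,0,0,1,0,0,1,0,0,0 for degrees 0…12.
Multiplying by (y + y^2 + y^3 + y^4 + y^5 + y^6) gives running coefficients 0,1,1,1,2,2,2,2,2,2,2,2,2 for degrees 0…12.
Finally multiplying by (1 + y^3 + y^6 + y^9), the product of all factors after the first has coefficients 0,1,1,1,3,3,3,5,5,5,7,7,7 for degrees 0…12.
[y^12] = 1·7 + 1·5 + 1·3 + 1·1 = 16.

16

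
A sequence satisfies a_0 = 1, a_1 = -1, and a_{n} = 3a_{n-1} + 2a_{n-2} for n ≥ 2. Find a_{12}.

The ordinary generating function has denominator 1 - 3z - 2z^2.
Iterating the recurrence: a_0,…,a_{12} = 1, -1, -1, -5, -17, -61, -217, -773, -2753, -9805, -34921, -124373, -442961.

-442961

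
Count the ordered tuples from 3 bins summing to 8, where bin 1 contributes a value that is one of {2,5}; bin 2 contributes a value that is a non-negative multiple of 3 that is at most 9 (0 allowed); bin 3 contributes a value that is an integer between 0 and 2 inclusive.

The generating function for the choices is (q^2 + q^5)·(1 + q^3 + q^6 + q^9)·(1 + q + q^2); the count is [q^8].
(q^2 + q^5) has coefficients 0,0,1,0,0,1 for degrees 0…5.
(1 + q^3 + q^6 + q^9) has coefficients 1,0,0,1,0,0,1,0,0 for degrees 0…8.
Finally multiplying by (1 + q + q^2), the product of all factors after the first has coefficients 1,1,1,1,1,1,1,1,1 for degrees 0…8.
[q^8] = 1·1 + 1·1 = 2.

2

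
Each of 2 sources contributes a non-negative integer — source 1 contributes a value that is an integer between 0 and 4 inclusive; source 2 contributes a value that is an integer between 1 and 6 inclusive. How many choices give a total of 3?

The generating function for the choices is (1 + x + x^2 + x^3 + x^4)·(x + x^2 + x^3 + x^4 + x^5 + x^6); the count is [x^3].
(1 + x + x^2 + x^3 + x^4) has coefficients 1,1,1,1 for degrees 0…3.
(x + x^2 + x^3 + x^4 + x^5 + x^6) has coefficients 0,1,1,1 for degrees 0…3.
[x^3] = 1·1 + 1·1 + 1·1 + 1·0 = 3.

3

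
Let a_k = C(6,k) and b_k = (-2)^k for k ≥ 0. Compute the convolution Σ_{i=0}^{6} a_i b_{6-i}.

This is [x^6] in the product of the two ordinary generating functions.
Σ = 1·64 + 6·(-32) + 15·16 + 20·(-8) + 15·4 + 6·(-2) + 1·1 = 1.

1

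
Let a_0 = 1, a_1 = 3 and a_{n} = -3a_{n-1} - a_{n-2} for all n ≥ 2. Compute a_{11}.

59898

The ordinary generating function has denominator 1 + 3x + x^2.
Iterating the recurrence: a_0,…,a_{11} = 1, 3, -10, 27, -71, 186, -487, 1275, -3338, 8739, -22879, 59898.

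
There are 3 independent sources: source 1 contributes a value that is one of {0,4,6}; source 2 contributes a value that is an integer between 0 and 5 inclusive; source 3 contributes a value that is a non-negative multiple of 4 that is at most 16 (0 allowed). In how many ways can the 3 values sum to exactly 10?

4

The generating function for the choices is (1 + q⁴ + q⁶)·(1 + q + q² + q³ + q⁴ + q⁵)·(1 + q⁴ + q⁸ + q¹² + q¹⁶); the count is [q¹⁰].
(1 + q⁴ + q⁶) has coefficients 1,0,0,0,1,0,1 for degrees 0…6.
(1 + q + q² + q³ + q⁴ + q⁵) has coefficients 1,1,1,1,1,1,0,0,0,0,0 for degrees 0…10.
Finally multiplying by (1 + q⁴ + q⁸ + q¹² + q¹⁶), the product of all factors after the first has coefficients 1,1,1,1,2,2,1,1,2,2,1 for degrees 0…10.
[q¹⁰] = 1·1 + 1·1 + 1·2 = 4.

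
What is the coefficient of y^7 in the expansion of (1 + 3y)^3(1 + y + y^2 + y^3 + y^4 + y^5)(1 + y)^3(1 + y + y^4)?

(1 + 3y)^3 has coefficients 1,9,27,27 for degrees 0…3.
(1 + y + y^2 + y^3 + y^4 + y^5) has coefficients 1,1,1,1,1,1,0,0 for degrees 0…7.
Multiplying by (1 + y)^3 gives running coefficients 1,4,7,8,8,8,7,4 for degrees 0…7.
Finally multiplying by (1 + y + y^4), the product of all factors after the first has coefficients 1,5,11,15,17,20,22,19 for degrees 0…7.
[y^7] = 1·19 + 9·22 + 27·20 + 27·17 = 1216.

1216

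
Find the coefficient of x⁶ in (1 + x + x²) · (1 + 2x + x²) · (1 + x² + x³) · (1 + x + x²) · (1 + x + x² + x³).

76

(1 + x + x²) has coefficients 1,1,1 for degrees 0…2.
(1 + 2x + x²) has coefficients 1,2,1,0,0,0,0 for degrees 0…6.
Multiplying by (1 + x² + x³) gives running coefficients 1,2,2,3,3,1,0 for degrees 0…6.
Multiplying by (1 + x + x²) gives running coefficients 1,3,5,7,8,7,4 for degrees 0…6.
Finally multiplying by (1 + x + x² + x³), the product of all factors after the first has coefficients 1,4,9,16,23,27,26 for degrees 0…6.
[x⁶] = 1·26 + 1·27 + 1·23 = 76.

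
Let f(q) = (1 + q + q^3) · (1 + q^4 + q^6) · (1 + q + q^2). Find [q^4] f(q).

2

(1 + q + q^3) has coefficients 1,1,0,1 for degrees 0…3.
(1 + q^4 + q^6) has coefficients 1,0,0,0,1 for degrees 0…4.
Finally multiplying by (1 + q + q^2), the product of all factors after the first has coefficients 1,1,1,0,1 for degrees 0…4.
[q^4] = 1·1 + 1·0 + 1·1 = 2.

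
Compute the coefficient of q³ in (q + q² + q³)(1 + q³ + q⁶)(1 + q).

(q + q² + q³) has coefficients 0,1,1,1 for degrees 0…3.
(1 + q³ + q⁶) has coefficients 1,0,0,1 for degrees 0…3.
Finally multiplying by (1 + q), the product of all factors after the first has coefficients 1,1,0,1 for degrees 0…3.
[q³] = 1·0 + 1·1 + 1·1 = 2.

2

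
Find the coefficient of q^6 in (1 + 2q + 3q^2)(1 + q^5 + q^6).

(1 + 2q + 3q^2) has coefficients 1,2,3 for degrees 0…2.
(1 + q^5 + q^6) has coefficients 1,0,0,0,0,1,1 for degrees 0…6.
[q^6] = 1·1 + 2·1 + 3·0 = 3.

3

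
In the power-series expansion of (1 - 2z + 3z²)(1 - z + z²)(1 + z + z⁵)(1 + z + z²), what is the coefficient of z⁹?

(1 - 2z + 3z²) has coefficients 1,-2,3 for degrees 0…2.
(1 - z + z²) has coefficients 1,-1,1,0,0,0,0,0,0,0 for degrees 0…9.
Multiplying by (1 + z + z⁵) gives running coefficients 1,0,0,1,0,1,-1,1,0,0 for degrees 0…9.
Finally multiplying by (1 + z + z²), the product of all factors after the first has coefficients 1,1,1,1,1,2,0,1,0,1 for degrees 0…9.
[z⁹] = 1·1 − 2·0 + 3·1 = 4.

4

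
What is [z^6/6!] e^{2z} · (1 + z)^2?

928

The EGF product rule gives c_6 = Σ_{k_1+k_2=6} C(6; k_1,k_2) · ∏ g_i(k_i), where e^{2z} gives (2)^k; (1+z)^2 gives the falling factorial (2)_k.
g_1(k) for k = 0…6: 1, 2, 4, 8, 16, 32, 64.
g_2(k) for k = 0…6: 1, 2, 2, 0, 0, 0, 0.
c_6 = Σ_k C(6,k)·g_1(k)·g_2(6−k) = 15·16·2 + 6·32·2 + 1·64·1 = 480 + 384 + 64 = 928.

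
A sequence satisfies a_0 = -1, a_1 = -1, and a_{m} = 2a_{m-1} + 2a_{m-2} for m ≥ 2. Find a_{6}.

-208

The ordinary generating function has denominator 1 - 2y - 2y^2.
Iterating the recurrence: a_0,…,a_{6} = -1, -1, -4, -10, -28, -76, -208.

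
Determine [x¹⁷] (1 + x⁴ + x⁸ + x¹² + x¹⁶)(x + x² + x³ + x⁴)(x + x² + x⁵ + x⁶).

(1 + x⁴ + x⁸ + x¹² + x¹⁶) has coefficients 1,0,0,0,1,0,0,0,1,0,0,0,1,0,0,0,1 for degrees 0…16.
(x + x² + x³ + x⁴) has coefficients 0,1,1,1,1,0,0,0,0,0,0,0,0,0,0,0,0,0 for degrees 0…17.
Finally multiplying by (x + x² + x⁵ + x⁶), the product of all factors after the first has coefficients 0,0,1,2,2,2,2,2,2,2,1,0,0,0,0,0,0,0 for degrees 0…17.
[x¹⁷] = 1·0 + 1·0 + 1·2 + 1·2 + 1·0 = 4.

4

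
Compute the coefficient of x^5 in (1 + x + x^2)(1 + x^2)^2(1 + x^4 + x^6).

(1 + x + x^2) has coefficients 1,1,1 for degrees 0…2.
(1 + x^2)^2 has coefficients 1,0,2,0,1,0 for degrees 0…5.
Finally multiplying by (1 + x^4 + x^6), the product of all factors after the first has coefficients 1,0,2,0,2,0 for degrees 0…5.
[x^5] = 1·0 + 1·2 + 1·0 = 2.

2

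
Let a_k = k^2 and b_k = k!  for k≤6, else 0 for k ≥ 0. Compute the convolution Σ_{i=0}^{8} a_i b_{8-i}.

This is [x^8] in the product of the two ordinary generating functions.
Σ = 0·0 + 1·0 + 4·720 + 9·120 + 16·24 + 25·6 + 36·2 + 49·1 + 64·1 = 4679.

4679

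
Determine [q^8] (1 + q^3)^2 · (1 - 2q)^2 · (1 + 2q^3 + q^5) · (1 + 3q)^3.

364

(1 + q^3)^2 has coefficients 1,0,0,2,0,0,1 for degrees 0…6.
(1 - 2q)^2 has coefficients 1,-4,4,0,0,0,0,0,0 for degrees 0…8.
Multiplying by (1 + 2q^3 + q^5) gives running coefficients 1,-4,4,2,-8,9,-4,4,0 for degrees 0…8.
Finally multiplying by (1 + 3q)^3, the product of all factors after the first has coefficients 1,5,-5,-43,10,99,-85,-5,171 for degrees 0…8.
[q^8] = 1·171 + 2·99 + 1·(-5) = 364.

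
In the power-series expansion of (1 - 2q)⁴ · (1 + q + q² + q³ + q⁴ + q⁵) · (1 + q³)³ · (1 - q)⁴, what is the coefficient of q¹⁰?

358

(1 - 2q)⁴ has coefficients 1,-8,24,-32,16 for degrees 0…4.
(1 + q + q² + q³ + q⁴ + q⁵) has coefficients 1,1,1,1,1,1,0,0,0,0,0 for degrees 0…10.
Multiplying by (1 + q³)³ gives running coefficients 1,1,1,4,4,4,6,6,6,4,4 for degrees 0…10.
Finally multiplying by (1 - q)⁴, the product of all factors after the first has coefficients 1,-3,3,2,-9,9,-1,-6,6,-4,6 for degrees 0…10.
[q¹⁰] = 1·6 − 8·(-4) + 24·6 − 32·(-6) + 16·(-1) = 358.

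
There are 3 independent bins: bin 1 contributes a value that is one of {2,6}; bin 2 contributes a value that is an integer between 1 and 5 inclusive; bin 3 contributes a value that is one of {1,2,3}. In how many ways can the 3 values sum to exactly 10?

4

The generating function for the choices is (x² + x⁶)·(x + x² + x³ + x⁴ + x⁵)·(x + x² + x³); the count is [x¹⁰].
(x² + x⁶) has coefficients 0,0,1,0,0,0,1 for degrees 0…6.
(x + x² + x³ + x⁴ + x⁵) has coefficients 0,1,1,1,1,1,0,0,0,0,0 for degrees 0…10.
Finally multiplying by (x + x² + x³), the product of all factors after the first has coefficients 0,0,1,2,3,3,3,2,1,0,0 for degrees 0…10.
[x¹⁰] = 1·1 + 1·3 = 4.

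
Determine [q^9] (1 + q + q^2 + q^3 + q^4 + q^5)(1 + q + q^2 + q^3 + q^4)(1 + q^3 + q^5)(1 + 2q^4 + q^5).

35

(1 + q + q^2 + q^3 + q^4 + q^5) has coefficients 1,1,1,1,1,1 for degrees 0…5.
(1 + q + q^2 + q^3 + q^4) has coefficients 1,1,1,1,1,0,0,0,0,0 for degrees 0…9.
Multiplying by (1 + q^3 + q^5) gives running coefficients 1,1,1,2,2,2,2,2,1,1 for degrees 0…9.
Finally multiplying by (1 + 2q^4 + q^5), the product of all factors after the first has coefficients 1,1,1,2,4,5,5,7,7,7 for degrees 0…9.
[q^9] = 1·7 + 1·7 + 1·7 + 1·5 + 1·5 + 1·4 = 35.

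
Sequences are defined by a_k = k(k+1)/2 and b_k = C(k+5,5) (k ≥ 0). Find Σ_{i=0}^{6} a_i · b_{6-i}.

1287

This is [x^6] in the product of the two ordinary generating functions.
Σ = 0·462 + 1·252 + 3·126 + 6·56 + 10·21 + 15·6 + 21·1 = 1287.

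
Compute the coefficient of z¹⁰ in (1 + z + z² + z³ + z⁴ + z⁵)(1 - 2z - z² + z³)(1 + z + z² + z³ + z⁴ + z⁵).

-2

(1 + z + z² + z³ + z⁴ + z⁵) has coefficients 1,1,1,1,1,1 for degrees 0…5.
(1 - 2z - z² + z³) has coefficients 1,-2,-1,1,0,0,0,0,0,0,0 for degrees 0…10.
Finally multiplying by (1 + z + z² + z³ + z⁴ + z⁵), the product of all factors after the first has coefficients 1,-1,-2,-1,-1,-1,-2,0,1,0,0 for degrees 0…10.
[z¹⁰] = 1·0 + 1·0 + 1·1 + 1·0 + 1·(-2) + 1·(-1) = -2.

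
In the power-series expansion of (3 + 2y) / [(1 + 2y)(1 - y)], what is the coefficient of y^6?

Partial fractions give a closed form: a_n = (4/3)·(-2)^n + (5/3)·1^n.
At n = 6: a_6 = 87.

87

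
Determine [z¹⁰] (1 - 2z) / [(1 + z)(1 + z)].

31

The denominator gives the recurrence a_n = −2a_(n−1) − a_(n−2) for n ≥ 2; the numerator fixes a_0 = 1, a_1 = -4.
Iterating: 1, -4, 7, -10, 13, -16, 19, -22, 25, -28, 31, so a_10 = 31.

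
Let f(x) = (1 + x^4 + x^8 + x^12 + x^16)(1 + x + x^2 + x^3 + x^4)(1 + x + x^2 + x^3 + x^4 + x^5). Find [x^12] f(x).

8

(1 + x^4 + x^8 + x^12 + x^16) has coefficients 1,0,0,0,1,0,0,0,1,0,0,0,1 for degrees 0…12.
(1 + x + x^2 + x^3 + x^4) has coefficients 1,1,1,1,1,0,0,0,0,0,0,0,0 for degrees 0…12.
Finally multiplying by (1 + x + x^2 + x^3 + x^4 + x^5), the product of all factors after the first has coefficients 1,2,3,4,5,5,4,3,2,1,0,0,0 for degrees 0…12.
[x^12] = 1·0 + 1·2 + 1·5 + 1·1 = 8.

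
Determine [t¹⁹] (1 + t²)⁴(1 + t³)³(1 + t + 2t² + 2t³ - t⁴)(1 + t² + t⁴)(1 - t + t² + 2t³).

(1 + t²)⁴ has coefficients 1,0,4,0,6,0,4,0,1 for degrees 0…8.
(1 + t³)³ has coefficients 1,0,0,3,0,0,3,0,0,1,0,0,0,0,0,0,0,0,0,0 for degrees 0…19.
Multiplying by (1 + t + 2t² + 2t³ - t⁴) gives running coefficients 1,1,2,5,2,6,9,0,6,7,-2,2,2,-1,0,0,0,0,0,0 for degrees 0…19.
Multiplying by (1 + t² + t⁴) gives running coefficients 1,1,3,6,5,12,13,11,17,13,13,9,6,8,0,1,2,-1,0,0 for degrees 0…19.
Finally multiplying by (1 - t + t² + 2t³), the product of all factors after the first has coefficients 1,0,3,6,4,19,18,20,43,33,39,43,36,37,16,21,17,-2,5,3 for degrees 0…19.
[t¹⁹] = 1·3 + 4·(-2) + 6·21 + 4·37 + 1·43 = 312.

312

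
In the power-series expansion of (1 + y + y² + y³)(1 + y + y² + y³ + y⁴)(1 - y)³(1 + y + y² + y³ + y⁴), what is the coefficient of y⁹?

(1 + y + y² + y³) has coefficients 1,1,1,1 for degrees 0…3.
(1 + y + y² + y³ + y⁴) has coefficients 1,1,1,1,1,0,0,0,0,0 for degrees 0…9.
Multiplying by (1 - y)³ gives running coefficients 1,-2,1,0,0,-1,2,-1,0,0 for degrees 0…9.
Finally multiplying by (1 + y + y² + y³ + y⁴), the product of all factors after the first has coefficients 1,-1,0,0,0,-2,2,0,0,0 for degrees 0…9.
[y⁹] = 1·0 + 1·0 + 1·0 + 1·2 = 2.

2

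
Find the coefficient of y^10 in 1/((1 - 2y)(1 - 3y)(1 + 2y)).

105469

The denominator gives the recurrence a_n = 3a_(n−1) + 4a_(n−2) − 12a_(n−3) for n ≥ 3; the numerator fixes a_0 = 1, a_1 = 3, a_2 = 13.
Iterating: 1, 3, 13, 39, 133, 399, 1261, 3783, 11605, 34815, 105469, so a_10 = 105469.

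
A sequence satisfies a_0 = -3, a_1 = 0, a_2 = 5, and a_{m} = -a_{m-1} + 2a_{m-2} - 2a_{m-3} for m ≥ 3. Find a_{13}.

The ordinary generating function has denominator 1 + z - 2z^2 + 2z^3.
Iterating the recurrence: a_0,…,a_{13} = -3, 0, 5, 1, 9, -17, 33, -85, 185, -421, 961, -2173, 4937, -11205.

-11205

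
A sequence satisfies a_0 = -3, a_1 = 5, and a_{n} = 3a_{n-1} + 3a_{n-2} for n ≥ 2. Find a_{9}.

92745

The ordinary generating function has denominator 1 - 3x - 3x^2.
Iterating the recurrence: a_0,…,a_{9} = -3, 5, 6, 33, 117, 450, 1701, 6453, 24462, 92745.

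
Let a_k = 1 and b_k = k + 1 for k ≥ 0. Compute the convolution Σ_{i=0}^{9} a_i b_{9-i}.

This is [x^9] in the product of the two ordinary generating functions.
Σ = 1·10 + 1·9 + 1·8 + 1·7 + 1·6 + 1·5 + 1·4 + 1·3 + 1·2 + 1·1 = 55.

55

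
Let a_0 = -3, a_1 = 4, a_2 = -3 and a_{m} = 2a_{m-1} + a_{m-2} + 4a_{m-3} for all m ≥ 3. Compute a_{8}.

-1371

The ordinary generating function has denominator 1 - 2y - y^2 - 4y^3.
Iterating the recurrence: a_0,…,a_{8} = -3, 4, -3, -14, -15, -56, -183, -482, -1371.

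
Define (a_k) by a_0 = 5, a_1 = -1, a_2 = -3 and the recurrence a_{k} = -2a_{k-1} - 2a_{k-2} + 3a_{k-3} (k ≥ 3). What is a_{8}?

The ordinary generating function has denominator 1 + 2x + 2x^2 - 3x^3.
Iterating the recurrence: a_0,…,a_{8} = 5, -1, -3, 23, -43, 31, 93, -377, 661.

661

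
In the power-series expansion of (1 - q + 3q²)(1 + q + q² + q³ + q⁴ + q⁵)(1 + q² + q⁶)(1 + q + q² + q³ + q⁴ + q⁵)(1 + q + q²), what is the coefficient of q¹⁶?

(1 - q + 3q²) has coefficients 1,-1,3 for degrees 0…2.
(1 + q + q² + q³ + q⁴ + q⁵) has coefficients 1,1,1,1,1,1,0,0,0,0,0,0,0,0,0,0,0 for degrees 0…16.
Multiplying by (1 + q² + q⁶) gives running coefficients 1,1,2,2,2,2,2,2,1,1,1,1,0,0,0,0,0 for degrees 0…16.
Multiplying by (1 + q + q² + q³ + q⁴ + q⁵) gives running coefficients 1,2,4,6,8,10,11,12,11,10,9,8,6,4,3,2,1 for degrees 0…16.
Finally multiplying by (1 + q + q²), the product of all factors after the first has coefficients 1,3,7,12,18,24,29,33,34,33,30,27,23,18,13,9,6 for degrees 0…16.
[q¹⁶] = 1·6 − 1·9 + 3·13 = 36.

36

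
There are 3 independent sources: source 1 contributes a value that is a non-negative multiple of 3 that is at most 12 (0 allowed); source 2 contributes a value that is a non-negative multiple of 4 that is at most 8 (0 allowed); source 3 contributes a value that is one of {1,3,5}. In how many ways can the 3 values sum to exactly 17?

3

The generating function for the choices is (1 + x^3 + x^6 + x^9 + x^12)·(1 + x^4 + x^8)·(x + x^3 + x^5); the count is [x^17].
(1 + x^3 + x^6 + x^9 + x^12) has coefficients 1,0,0,1,0,0,1,0,0,1,0,0,1 for degrees 0…12.
(1 + x^4 + x^8) has coefficients 1,0,0,0,1,0,0,0,1,0,0,0,0,0,0,0,0,0 for degrees 0…17.
Finally multiplying by (x + x^3 + x^5), the product of all factors after the first has coefficients 0,1,0,1,0,2,0,1,0,2,0,1,0,1,0,0,0,0 for degrees 0…17.
[x^17] = 1·0 + 1·0 + 1·1 + 1·0 + 1·2 = 3.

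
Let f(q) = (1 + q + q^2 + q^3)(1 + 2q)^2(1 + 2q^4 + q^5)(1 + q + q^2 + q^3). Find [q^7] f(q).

(1 + q + q^2 + q^3) has coefficients 1,1,1,1 for degrees 0…3.
(1 + 2q)^2 has coefficients 1,4,4,0,0,0,0,0 for degrees 0…7.
Multiplying by (1 + 2q^4 + q^5) gives running coefficients 1,4,4,0,2,9,12,4 for degrees 0…7.
Finally multiplying by (1 + q + q^2 + q^3), the product of all factors after the first has coefficients 1,5,9,9,10,15,23,27 for degrees 0…7.
[q^7] = 1·27 + 1·23 + 1·15 + 1·10 = 75.

75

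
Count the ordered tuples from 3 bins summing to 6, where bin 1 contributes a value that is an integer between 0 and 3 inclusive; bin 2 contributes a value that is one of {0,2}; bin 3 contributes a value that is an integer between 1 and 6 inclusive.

8

The generating function for the choices is (1 + z + z^2 + z^3)·(1 + z^2)·(z + z^2 + z^3 + z^4 + z^5 + z^6); the count is [z^6].
(1 + z + z^2 + z^3) has coefficients 1,1,1,1 for degrees 0…3.
(1 + z^2) has coefficients 1,0,1,0,0,0,0 for degrees 0…6.
Finally multiplying by (z + z^2 + z^3 + z^4 + z^5 + z^6), the product of all factors after the first has coefficients 0,1,1,2,2,2,2 for degrees 0…6.
[z^6] = 1·2 + 1·2 + 1·2 + 1·2 = 8.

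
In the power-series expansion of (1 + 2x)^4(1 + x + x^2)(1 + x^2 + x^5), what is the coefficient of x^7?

(1 + 2x)^4 has coefficients 1,8,24,32,16 for degrees 0…4.
(1 + x + x^2) has coefficients 1,1,1,0,0,0,0,0 for degrees 0…7.
Finally multiplying by (1 + x^2 + x^5), the product of all factors after the first has coefficients 1,1,2,1,1,1,1,1 for degrees 0…7.
[x^7] = 1·1 + 8·1 + 24·1 + 32·1 + 16·1 = 81.

81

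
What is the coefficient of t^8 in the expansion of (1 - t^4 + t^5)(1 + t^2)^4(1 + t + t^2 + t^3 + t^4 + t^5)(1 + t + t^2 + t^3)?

(1 - t^4 + t^5) has coefficients 1,0,0,0,-1,1 for degrees 0…5.
(1 + t^2)^4 has coefficients 1,0,4,0,6,0,4,0,1 for degrees 0…8.
Multiplying by (1 + t + t^2 + t^3 + t^4 + t^5) gives running coefficients 1,1,5,5,11,11,14,14,11 for degrees 0…8.
Finally multiplying by (1 + t + t^2 + t^3), the product of all factors after the first has coefficients 1,2,7,12,22,32,41,50,50 for degrees 0…8.
[t^8] = 1·50 − 1·22 + 1·12 = 40.

40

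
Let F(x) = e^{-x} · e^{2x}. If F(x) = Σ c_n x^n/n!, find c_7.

1

The EGF product rule gives c_7 = Σ_{k_1+k_2=7} C(7; k_1,k_2) · ∏ g_i(k_i), where e^{-x} gives (-1)^k; e^{2x} gives (2)^k.
g_1(k) for k = 0…7: 1, -1, 1, -1, 1, -1, 1, -1.
g_2(k) for k = 0…7: 1, 2, 4, 8, 16, 32, 64, 128.
c_7 = Σ_k C(7,k)·g_1(k)·g_2(7−k) = 1·1·128 + 7·(-1)·64 + 21·1·32 + 35·(-1)·16 + 35·1·8 + 21·(-1)·4 + 7·1·2 + 1·(-1)·1 = 128 − 448 + 672 − 560 + 280 − 84 + 14 − 1 = 1.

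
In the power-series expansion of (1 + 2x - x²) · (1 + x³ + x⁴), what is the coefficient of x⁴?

(1 + 2x - x²) has coefficients 1,2,-1 for degrees 0…2.
(1 + x³ + x⁴) has coefficients 1,0,0,1,1 for degrees 0…4.
[x⁴] = 1·1 + 2·1 − 1·0 = 3.

3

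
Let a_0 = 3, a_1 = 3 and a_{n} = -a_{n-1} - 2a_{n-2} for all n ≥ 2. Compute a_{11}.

The ordinary generating function has denominator 1 + q + 2q^2.
Iterating the recurrence: a_0,…,a_{11} = 3, 3, -9, 3, 15, -21, -9, 51, -33, -69, 135, 3.

3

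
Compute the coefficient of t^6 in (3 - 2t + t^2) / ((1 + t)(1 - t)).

4

The denominator gives the recurrence a_n = a_(n−2) for n ≥ 3; the numerator fixes a_0 = 3, a_1 = -2, a_2 = 4.
Iterating: 3, -2, 4, -2, 4, -2, 4, so a_6 = 4.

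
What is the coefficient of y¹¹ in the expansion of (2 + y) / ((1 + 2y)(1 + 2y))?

-37888

The denominator gives the recurrence a_n = −4a_(n−1) − 4a_(n−2) for n ≥ 2; the numerator fixes a_0 = 2, a_1 = -7.
Iterating: 2, -7, 20, -52, 128, -304, 704, -1600, 3584, -7936, 17408, -37888, so a_11 = -37888.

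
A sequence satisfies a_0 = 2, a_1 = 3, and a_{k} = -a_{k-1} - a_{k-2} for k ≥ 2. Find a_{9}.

The ordinary generating function has denominator 1 + x + x^2.
Iterating the recurrence: a_0,…,a_{9} = 2, 3, -5, 2, 3, -5, 2, 3, -5, 2.

2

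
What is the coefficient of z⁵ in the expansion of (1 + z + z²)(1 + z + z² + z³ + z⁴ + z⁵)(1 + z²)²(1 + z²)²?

(1 + z + z²) has coefficients 1,1,1 for degrees 0…2.
(1 + z + z² + z³ + z⁴ + z⁵) has coefficients 1,1,1,1,1,1 for degrees 0…5.
Multiplying by (1 + z²)² gives running coefficients 1,1,3,3,4,4 for degrees 0…5.
Finally multiplying by (1 + z²)², the product of all factors after the first has coefficients 1,1,5,5,11,11 for degrees 0…5.
[z⁵] = 1·11 + 1·11 + 1·5 = 27.

27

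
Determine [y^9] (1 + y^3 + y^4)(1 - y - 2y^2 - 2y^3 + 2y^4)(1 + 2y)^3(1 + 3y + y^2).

(1 + y^3 + y^4) has coefficients 1,0,0,1,1 for degrees 0…4.
(1 - y - 2y^2 - 2y^3 + 2y^4) has coefficients 1,-1,-2,-2,2,0,0,0,0,0 for degrees 0…9.
Multiplying by (1 + 2y)^3 gives running coefficients 1,5,4,-18,-42,-28,8,16,0,0 for degrees 0…9.
Finally multiplying by (1 + 3y + y^2), the product of all factors after the first has coefficients 1,8,20,-1,-92,-172,-118,12,56,16 for degrees 0…9.
[y^9] = 1·16 + 1·(-118) + 1·(-172) = -274.

-274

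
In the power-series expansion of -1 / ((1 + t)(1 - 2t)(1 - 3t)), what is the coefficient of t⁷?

-4750

Partial fractions give a closed form: a_n = (-1/12)·(-1)^n + (4/3)·2^n + (-9/4)·3^n.
At n = 7: a_7 = -4750.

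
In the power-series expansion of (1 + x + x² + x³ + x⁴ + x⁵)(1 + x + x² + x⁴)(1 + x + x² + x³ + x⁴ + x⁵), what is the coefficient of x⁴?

(1 + x + x² + x³ + x⁴ + x⁵) has coefficients 1,1,1,1,1 for degrees 0…4.
(1 + x + x² + x⁴) has coefficients 1,1,1,0,1 for degrees 0…4.
Finally multiplying by (1 + x + x² + x³ + x⁴ + x⁵), the product of all factors after the first has coefficients 1,2,3,3,4 for degrees 0…4.
[x⁴] = 1·4 + 1·3 + 1·3 + 1·2 + 1·1 = 13.

13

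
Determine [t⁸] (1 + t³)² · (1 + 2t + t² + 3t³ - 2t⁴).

1

(1 + t³)² has coefficients 1,0,0,2,0,0,1 for degrees 0…6.
(1 + 2t + t² + 3t³ - 2t⁴) has coefficients 1,2,1,3,-2,0,0,0,0 for degrees 0…8.
[t⁸] = 1·0 + 2·0 + 1·1 = 1.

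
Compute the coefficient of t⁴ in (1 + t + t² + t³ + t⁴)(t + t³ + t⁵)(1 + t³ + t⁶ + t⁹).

(1 + t + t² + t³ + t⁴) has coefficients 1,1,1,1,1 for degrees 0…4.
(t + t³ + t⁵) has coefficients 0,1,0,1,0 for degrees 0…4.
Finally multiplying by (1 + t³ + t⁶ + t⁹), the product of all factors after the first has coefficients 0,1,0,1,1 for degrees 0…4.
[t⁴] = 1·1 + 1·1 + 1·0 + 1·1 + 1·0 = 3.

3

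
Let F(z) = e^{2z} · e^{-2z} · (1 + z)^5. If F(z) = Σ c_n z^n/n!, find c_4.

The EGF product rule gives c_4 = Σ_{k_1+k_2+k_3=4} C(4; k_1,k_2,k_3) · ∏ g_i(k_i), where e^{2z} gives (2)^k; e^{-2z} gives (-2)^k; (1+z)^5 gives the falling factorial (5)_k.
g_1(k) for k = 0…4: 1, 2, 4, 8, 16.
g_2(k) for k = 0…4: 1, -2, 4, -8, 16.
g_3(k) for k = 0…4: 1, 5, 20, 60, 120.
First combine the last two factors: h(k) = Σ_j C(k,j)·g_2(j)·g_3(k−j) for k = 0…4: 1, 3, 4, -8, -24.
c_4 = Σ_k C(4,k)·g_1(k)·h(4−k) = 1·1·(-24) + 4·2·(-8) + 6·4·4 + 4·8·3 + 1·16·1 = −24 − 64 + 96 + 96 + 16 = 120.

120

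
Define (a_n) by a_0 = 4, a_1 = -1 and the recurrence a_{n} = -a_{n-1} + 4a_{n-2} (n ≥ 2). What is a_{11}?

-54453

The ordinary generating function has denominator 1 + y - 4y^2.
Iterating the recurrence: a_0,…,a_{11} = 4, -1, 17, -21, 89, -173, 529, -1221, 3337, -8221, 21569, -54453.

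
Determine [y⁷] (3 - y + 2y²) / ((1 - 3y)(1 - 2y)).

18186

The denominator gives the recurrence a_n = 5a_(n−1) − 6a_(n−2) for n ≥ 3; the numerator fixes a_0 = 3, a_1 = 14, a_2 = 54.
Iterating: 3, 14, 54, 186, 606, 1914, 5934, 18186, so a_7 = 18186.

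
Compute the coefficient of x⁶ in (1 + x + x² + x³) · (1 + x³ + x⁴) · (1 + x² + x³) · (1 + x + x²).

(1 + x + x² + x³) has coefficients 1,1,1,1 for degrees 0…3.
(1 + x³ + x⁴) has coefficients 1,0,0,1,1,0,0 for degrees 0…6.
Multiplying by (1 + x² + x³) gives running coefficients 1,0,1,2,1,1,2 for degrees 0…6.
Finally multiplying by (1 + x + x²), the product of all factors after the first has coefficients 1,1,2,3,4,4,4 for degrees 0…6.
[x⁶] = 1·4 + 1·4 + 1·4 + 1·3 = 15.

15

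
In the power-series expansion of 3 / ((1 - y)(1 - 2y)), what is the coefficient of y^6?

381

Partial fractions give a closed form: a_n = (-3)·1^n + (6)·2^n.
At n = 6: a_6 = 381.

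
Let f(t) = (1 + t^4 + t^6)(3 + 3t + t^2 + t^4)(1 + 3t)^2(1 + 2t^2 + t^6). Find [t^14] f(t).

(1 + t^4 + t^6) has coefficients 1,0,0,0,1,0,1 for degrees 0…6.
(3 + 3t + t^2 + t^4) has coefficients 3,3,1,0,1,0,0,0,0,0,0,0,0,0,0 for degrees 0…14.
Multiplying by (1 + 3t)^2 gives running coefficients 3,21,46,33,10,6,9,0,0,0,0,0,0,0,0 for degrees 0…14.
Finally multiplying by (1 + 2t^2 + t^6), the product of all factors after the first has coefficients 3,21,52,75,102,72,32,33,64,33,10,6,9,0,0 for degrees 0…14.
[t^14] = 1·0 + 1·10 + 1·64 = 74.

74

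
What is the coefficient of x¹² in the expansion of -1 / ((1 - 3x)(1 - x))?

-797161

Partial fractions give a closed form: a_n = (-3/2)·3^n + (1/2)·1^n.
At n = 12: a_12 = -797161.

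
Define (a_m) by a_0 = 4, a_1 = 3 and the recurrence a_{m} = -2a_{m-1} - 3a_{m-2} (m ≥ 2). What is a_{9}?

The ordinary generating function has denominator 1 + 2y + 3y^2.
Iterating the recurrence: a_0,…,a_{9} = 4, 3, -18, 27, 0, -81, 162, -81, -324, 891.

891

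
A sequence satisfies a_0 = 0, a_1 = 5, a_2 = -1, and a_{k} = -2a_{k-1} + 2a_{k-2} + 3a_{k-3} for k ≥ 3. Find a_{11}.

5203

The ordinary generating function has denominator 1 + 2y - 2y^2 - 3y^3.
Iterating the recurrence: a_0,…,a_{11} = 0, 5, -1, 12, -11, 43, -72, 197, -409, 996, -2219, 5203.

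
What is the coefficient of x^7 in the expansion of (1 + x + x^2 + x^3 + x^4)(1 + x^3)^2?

3

(1 + x + x^2 + x^3 + x^4) has coefficients 1,1,1,1,1 for degrees 0…4.
(1 + x^3)^2 has coefficients 1,0,0,2,0,0,1,0 for degrees 0…7.
[x^7] = 1·0 + 1·1 + 1·0 + 1·0 + 1·2 = 3.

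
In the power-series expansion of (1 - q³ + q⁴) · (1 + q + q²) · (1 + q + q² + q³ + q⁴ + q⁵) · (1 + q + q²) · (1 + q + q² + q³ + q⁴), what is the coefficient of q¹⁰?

(1 - q³ + q⁴) has coefficients 1,0,0,-1,1 for degrees 0…4.
(1 + q + q²) has coefficients 1,1,1,0,0,0,0,0,0,0,0 for degrees 0…10.
Multiplying by (1 + q + q² + q³ + q⁴ + q⁵) gives running coefficients 1,2,3,3,3,3,2,1,0,0,0 for degrees 0…10.
Multiplying by (1 + q + q²) gives running coefficients 1,3,6,8,9,9,8,6,3,1,0 for degrees 0…10.
Finally multiplying by (1 + q + q² + q³ + q⁴), the product of all factors after the first has coefficients 1,4,10,18,27,35,40,40,35,27,18 for degrees 0…10.
[q¹⁰] = 1·18 − 1·40 + 1·40 = 18.

18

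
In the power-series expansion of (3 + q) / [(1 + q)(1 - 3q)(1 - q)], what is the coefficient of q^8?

Partial fractions give a closed form: a_n = (1/4)·(-1)^n + (15/4)·3^n + (-1)·1^n.
At n = 8: a_8 = 24603.

24603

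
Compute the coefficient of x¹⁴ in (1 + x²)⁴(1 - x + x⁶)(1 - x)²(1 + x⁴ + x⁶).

36

(1 + x²)⁴ has coefficients 1,0,4,0,6,0,4,0,1 for degrees 0…8.
(1 - x + x⁶) has coefficients 1,-1,0,0,0,0,1,0,0,0,0,0,0,0,0 for degrees 0…14.
Multiplying by (1 - x)² gives running coefficients 1,-3,3,-1,0,0,1,-2,1,0,0,0,0,0,0 for degrees 0…14.
Finally multiplying by (1 + x⁴ + x⁶), the product of all factors after the first has coefficients 1,-3,3,-1,1,-3,5,-6,4,-1,1,-2,2,-2,1 for degrees 0…14.
[x¹⁴] = 1·1 + 4·2 + 6·1 + 4·4 + 1·5 = 36.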